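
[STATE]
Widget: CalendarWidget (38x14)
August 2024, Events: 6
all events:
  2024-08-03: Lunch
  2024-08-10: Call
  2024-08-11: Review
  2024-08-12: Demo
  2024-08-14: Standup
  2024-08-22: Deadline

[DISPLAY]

             August 2024              
Mo Tu We Th Fr Sa Su                  
          1  2  3*  4                 
 5  6  7  8  9 10* 11*                
12* 13 14* 15 16 17 18                
19 20 21 22* 23 24 25                 
26 27 28 29 30 31                     
                                      
                                      
                                      
                                      
                                      
                                      
                                      


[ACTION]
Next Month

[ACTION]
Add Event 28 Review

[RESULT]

            September 2024            
Mo Tu We Th Fr Sa Su                  
                   1                  
 2  3  4  5  6  7  8                  
 9 10 11 12 13 14 15                  
16 17 18 19 20 21 22                  
23 24 25 26 27 28* 29                 
30                                    
                                      
                                      
                                      
                                      
                                      
                                      


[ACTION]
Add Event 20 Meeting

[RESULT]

            September 2024            
Mo Tu We Th Fr Sa Su                  
                   1                  
 2  3  4  5  6  7  8                  
 9 10 11 12 13 14 15                  
16 17 18 19 20* 21 22                 
23 24 25 26 27 28* 29                 
30                                    
                                      
                                      
                                      
                                      
                                      
                                      


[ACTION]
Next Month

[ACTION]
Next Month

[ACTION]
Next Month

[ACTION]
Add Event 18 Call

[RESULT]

            December 2024             
Mo Tu We Th Fr Sa Su                  
                   1                  
 2  3  4  5  6  7  8                  
 9 10 11 12 13 14 15                  
16 17 18* 19 20 21 22                 
23 24 25 26 27 28 29                  
30 31                                 
                                      
                                      
                                      
                                      
                                      
                                      


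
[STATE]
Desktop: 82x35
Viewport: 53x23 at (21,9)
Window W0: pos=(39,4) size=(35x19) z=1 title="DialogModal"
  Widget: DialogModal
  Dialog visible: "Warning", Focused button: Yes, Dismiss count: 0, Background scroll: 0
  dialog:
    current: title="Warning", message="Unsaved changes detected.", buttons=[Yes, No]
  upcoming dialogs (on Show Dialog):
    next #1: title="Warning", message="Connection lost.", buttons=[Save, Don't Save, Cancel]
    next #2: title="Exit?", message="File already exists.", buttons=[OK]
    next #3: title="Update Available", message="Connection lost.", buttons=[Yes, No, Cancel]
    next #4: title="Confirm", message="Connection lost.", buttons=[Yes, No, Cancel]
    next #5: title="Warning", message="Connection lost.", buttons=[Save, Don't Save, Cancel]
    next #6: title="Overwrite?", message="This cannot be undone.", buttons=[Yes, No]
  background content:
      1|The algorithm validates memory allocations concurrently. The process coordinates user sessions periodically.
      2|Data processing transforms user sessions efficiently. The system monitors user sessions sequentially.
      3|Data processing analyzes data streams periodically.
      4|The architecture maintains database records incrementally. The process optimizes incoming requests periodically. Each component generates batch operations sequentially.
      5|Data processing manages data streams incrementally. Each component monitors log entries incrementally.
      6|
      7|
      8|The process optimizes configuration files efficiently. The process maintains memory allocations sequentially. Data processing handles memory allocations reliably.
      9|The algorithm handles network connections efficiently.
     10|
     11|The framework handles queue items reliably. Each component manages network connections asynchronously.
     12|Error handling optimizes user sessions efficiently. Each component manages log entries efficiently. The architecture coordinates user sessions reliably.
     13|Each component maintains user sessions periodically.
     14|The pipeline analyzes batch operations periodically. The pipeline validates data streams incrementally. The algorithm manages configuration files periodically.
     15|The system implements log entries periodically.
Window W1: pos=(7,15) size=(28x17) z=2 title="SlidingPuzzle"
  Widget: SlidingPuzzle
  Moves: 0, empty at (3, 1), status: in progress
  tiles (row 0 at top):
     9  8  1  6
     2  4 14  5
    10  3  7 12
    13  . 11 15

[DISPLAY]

                  ┃Data processing analyzes data str┃
                  ┃The architecture maintains databa┃
                  ┃Data processing manages data stre┃
                  ┃  ┌───────────────────────────┐  ┃
                  ┃  │          Warning          │  ┃
                  ┃Th│ Unsaved changes detected. │ti┃
━━━━━━━━━━━━━┓    ┃Th│         [Yes]  No         │on┃
e            ┃    ┃  └───────────────────────────┘  ┃
─────────────┨    ┃The framework handles queue items┃
──┬────┐     ┃    ┃Error handling optimizes user ses┃
1 │  6 │     ┃    ┃Each component maintains user ses┃
──┼────┤     ┃    ┃The pipeline analyzes batch opera┃
4 │  5 │     ┃    ┃The system implements log entries┃
──┼────┤     ┃    ┗━━━━━━━━━━━━━━━━━━━━━━━━━━━━━━━━━┛
7 │ 12 │     ┃                                       
──┼────┤     ┃                                       
1 │ 15 │     ┃                                       
──┴────┘     ┃                                       
             ┃                                       
             ┃                                       
             ┃                                       
             ┃                                       
━━━━━━━━━━━━━┛                                       


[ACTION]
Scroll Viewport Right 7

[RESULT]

           ┃Data processing analyzes data str┃       
           ┃The architecture maintains databa┃       
           ┃Data processing manages data stre┃       
           ┃  ┌───────────────────────────┐  ┃       
           ┃  │          Warning          │  ┃       
           ┃Th│ Unsaved changes detected. │ti┃       
━━━━━━┓    ┃Th│         [Yes]  No         │on┃       
      ┃    ┃  └───────────────────────────┘  ┃       
──────┨    ┃The framework handles queue items┃       
┐     ┃    ┃Error handling optimizes user ses┃       
│     ┃    ┃Each component maintains user ses┃       
┤     ┃    ┃The pipeline analyzes batch opera┃       
│     ┃    ┃The system implements log entries┃       
┤     ┃    ┗━━━━━━━━━━━━━━━━━━━━━━━━━━━━━━━━━┛       
│     ┃                                              
┤     ┃                                              
│     ┃                                              
┘     ┃                                              
      ┃                                              
      ┃                                              
      ┃                                              
      ┃                                              
━━━━━━┛                                              


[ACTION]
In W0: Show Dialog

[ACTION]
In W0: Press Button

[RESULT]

           ┃Data processing analyzes data str┃       
           ┃The architecture maintains databa┃       
           ┃Data processing manages data stre┃       
           ┃                                 ┃       
           ┃                                 ┃       
           ┃The process optimizes configurati┃       
━━━━━━┓    ┃The algorithm handles network con┃       
      ┃    ┃                                 ┃       
──────┨    ┃The framework handles queue items┃       
┐     ┃    ┃Error handling optimizes user ses┃       
│     ┃    ┃Each component maintains user ses┃       
┤     ┃    ┃The pipeline analyzes batch opera┃       
│     ┃    ┃The system implements log entries┃       
┤     ┃    ┗━━━━━━━━━━━━━━━━━━━━━━━━━━━━━━━━━┛       
│     ┃                                              
┤     ┃                                              
│     ┃                                              
┘     ┃                                              
      ┃                                              
      ┃                                              
      ┃                                              
      ┃                                              
━━━━━━┛                                              


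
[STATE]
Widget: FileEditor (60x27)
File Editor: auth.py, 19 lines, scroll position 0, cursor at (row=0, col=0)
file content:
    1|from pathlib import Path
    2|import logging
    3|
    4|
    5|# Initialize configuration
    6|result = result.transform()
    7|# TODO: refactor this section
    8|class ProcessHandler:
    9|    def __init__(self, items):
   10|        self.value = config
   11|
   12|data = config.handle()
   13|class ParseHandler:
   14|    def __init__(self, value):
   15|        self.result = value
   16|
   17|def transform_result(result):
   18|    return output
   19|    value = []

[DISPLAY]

█rom pathlib import Path                                   ▲
import logging                                             █
                                                           ░
                                                           ░
# Initialize configuration                                 ░
result = result.transform()                                ░
# TODO: refactor this section                              ░
class ProcessHandler:                                      ░
    def __init__(self, items):                             ░
        self.value = config                                ░
                                                           ░
data = config.handle()                                     ░
class ParseHandler:                                        ░
    def __init__(self, value):                             ░
        self.result = value                                ░
                                                           ░
def transform_result(result):                              ░
    return output                                          ░
    value = []                                             ░
                                                           ░
                                                           ░
                                                           ░
                                                           ░
                                                           ░
                                                           ░
                                                           ░
                                                           ▼


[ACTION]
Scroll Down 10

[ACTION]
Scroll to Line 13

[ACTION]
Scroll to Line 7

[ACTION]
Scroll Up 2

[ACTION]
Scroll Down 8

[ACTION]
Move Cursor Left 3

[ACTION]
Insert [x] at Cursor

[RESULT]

x█rom pathlib import Path                                  ▲
import logging                                             █
                                                           ░
                                                           ░
# Initialize configuration                                 ░
result = result.transform()                                ░
# TODO: refactor this section                              ░
class ProcessHandler:                                      ░
    def __init__(self, items):                             ░
        self.value = config                                ░
                                                           ░
data = config.handle()                                     ░
class ParseHandler:                                        ░
    def __init__(self, value):                             ░
        self.result = value                                ░
                                                           ░
def transform_result(result):                              ░
    return output                                          ░
    value = []                                             ░
                                                           ░
                                                           ░
                                                           ░
                                                           ░
                                                           ░
                                                           ░
                                                           ░
                                                           ▼


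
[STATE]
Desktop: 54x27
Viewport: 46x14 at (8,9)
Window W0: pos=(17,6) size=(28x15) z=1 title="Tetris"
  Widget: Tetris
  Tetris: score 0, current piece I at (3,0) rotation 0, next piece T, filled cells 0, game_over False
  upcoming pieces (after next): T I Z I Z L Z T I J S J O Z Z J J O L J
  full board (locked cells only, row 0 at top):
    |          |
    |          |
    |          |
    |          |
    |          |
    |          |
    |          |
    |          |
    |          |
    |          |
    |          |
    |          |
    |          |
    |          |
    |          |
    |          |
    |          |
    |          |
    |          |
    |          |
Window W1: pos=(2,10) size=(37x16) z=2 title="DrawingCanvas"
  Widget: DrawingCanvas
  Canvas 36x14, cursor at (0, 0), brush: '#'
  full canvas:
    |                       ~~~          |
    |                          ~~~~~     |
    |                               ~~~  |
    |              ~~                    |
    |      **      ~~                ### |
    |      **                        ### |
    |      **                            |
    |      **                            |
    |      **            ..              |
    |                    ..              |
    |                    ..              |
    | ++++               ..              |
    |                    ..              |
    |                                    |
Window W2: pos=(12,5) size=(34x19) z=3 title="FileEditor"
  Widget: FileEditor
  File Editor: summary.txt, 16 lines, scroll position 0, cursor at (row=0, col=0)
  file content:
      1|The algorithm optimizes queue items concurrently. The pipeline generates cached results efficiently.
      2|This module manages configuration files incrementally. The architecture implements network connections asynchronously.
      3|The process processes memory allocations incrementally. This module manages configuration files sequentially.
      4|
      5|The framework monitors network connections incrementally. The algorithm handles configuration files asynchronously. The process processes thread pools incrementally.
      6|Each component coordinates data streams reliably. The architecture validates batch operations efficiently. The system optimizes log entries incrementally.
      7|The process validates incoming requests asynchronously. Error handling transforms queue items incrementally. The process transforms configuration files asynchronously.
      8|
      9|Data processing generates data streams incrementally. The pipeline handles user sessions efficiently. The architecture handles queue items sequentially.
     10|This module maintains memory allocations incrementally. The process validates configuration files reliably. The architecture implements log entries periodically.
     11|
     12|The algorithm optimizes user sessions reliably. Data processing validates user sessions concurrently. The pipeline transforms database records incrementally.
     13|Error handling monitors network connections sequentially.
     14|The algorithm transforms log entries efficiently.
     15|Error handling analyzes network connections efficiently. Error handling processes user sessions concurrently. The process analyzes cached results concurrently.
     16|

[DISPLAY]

    ┃This module manages configurati█┃        
━━━━┃The process processes memory al░┃        
ingC┃                               ░┃        
────┃The framework monitors network ░┃        
    ┃Each component coordinates data░┃        
    ┃The process validates incoming ░┃        
    ┃                               ░┃        
    ┃Data processing generates data ░┃        
 ** ┃This module maintains memory al░┃        
 ** ┃                               ░┃        
 ** ┃The algorithm optimizes user se░┃        
 ** ┃Error handling monitors network░┃        
 ** ┃The algorithm transforms log en░┃        
    ┃Error handling analyzes network▼┃        


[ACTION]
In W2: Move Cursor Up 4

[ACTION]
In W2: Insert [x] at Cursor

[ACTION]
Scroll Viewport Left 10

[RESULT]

            ┃This module manages configurati█┃
  ┏━━━━━━━━━┃The process processes memory al░┃
  ┃ DrawingC┃                               ░┃
  ┠─────────┃The framework monitors network ░┃
  ┃+        ┃Each component coordinates data░┃
  ┃         ┃The process validates incoming ░┃
  ┃         ┃                               ░┃
  ┃         ┃Data processing generates data ░┃
  ┃      ** ┃This module maintains memory al░┃
  ┃      ** ┃                               ░┃
  ┃      ** ┃The algorithm optimizes user se░┃
  ┃      ** ┃Error handling monitors network░┃
  ┃      ** ┃The algorithm transforms log en░┃
  ┃         ┃Error handling analyzes network▼┃


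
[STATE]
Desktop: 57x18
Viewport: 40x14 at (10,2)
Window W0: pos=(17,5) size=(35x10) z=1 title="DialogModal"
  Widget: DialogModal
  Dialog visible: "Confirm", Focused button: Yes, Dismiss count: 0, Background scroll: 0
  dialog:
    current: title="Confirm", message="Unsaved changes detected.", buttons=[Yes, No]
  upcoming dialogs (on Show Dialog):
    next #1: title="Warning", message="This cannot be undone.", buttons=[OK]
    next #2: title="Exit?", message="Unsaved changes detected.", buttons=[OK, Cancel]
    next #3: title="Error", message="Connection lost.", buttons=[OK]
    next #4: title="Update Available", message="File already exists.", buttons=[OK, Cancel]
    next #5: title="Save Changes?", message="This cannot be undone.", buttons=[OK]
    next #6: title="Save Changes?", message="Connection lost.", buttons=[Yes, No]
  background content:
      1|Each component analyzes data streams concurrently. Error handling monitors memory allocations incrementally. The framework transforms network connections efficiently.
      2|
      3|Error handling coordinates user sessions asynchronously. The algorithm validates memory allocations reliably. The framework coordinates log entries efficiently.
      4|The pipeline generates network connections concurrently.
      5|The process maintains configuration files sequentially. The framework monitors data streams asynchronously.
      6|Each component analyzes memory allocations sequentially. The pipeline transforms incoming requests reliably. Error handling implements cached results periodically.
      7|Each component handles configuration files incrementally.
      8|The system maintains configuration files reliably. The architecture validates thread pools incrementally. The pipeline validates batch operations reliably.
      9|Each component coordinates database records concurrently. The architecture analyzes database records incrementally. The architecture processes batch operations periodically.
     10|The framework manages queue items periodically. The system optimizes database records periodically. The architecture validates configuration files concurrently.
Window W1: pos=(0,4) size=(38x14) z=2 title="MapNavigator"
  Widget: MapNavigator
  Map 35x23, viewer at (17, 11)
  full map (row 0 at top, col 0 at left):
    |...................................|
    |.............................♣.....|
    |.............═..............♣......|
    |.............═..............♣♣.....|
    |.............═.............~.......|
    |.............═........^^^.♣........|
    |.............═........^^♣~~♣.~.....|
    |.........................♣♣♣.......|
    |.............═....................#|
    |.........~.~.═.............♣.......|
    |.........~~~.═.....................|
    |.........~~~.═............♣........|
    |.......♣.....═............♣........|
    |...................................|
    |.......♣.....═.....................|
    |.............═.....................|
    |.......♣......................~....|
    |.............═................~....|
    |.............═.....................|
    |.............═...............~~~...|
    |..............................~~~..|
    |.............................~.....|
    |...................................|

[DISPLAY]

                                        
                                        
━━━━━━━━━━━━━━━━━━━━━━━━━━━┓            
ator                       ┃━━━━━━━━━━━━
───────────────────────────┨            
.....═........^^♣~~♣.~.....┃────────────
.................♣♣♣.......┃──────────┐r
.....═....................#┃          │ 
.~.~.═.............♣.......┃detected. │ 
.~~~.═.....................┃o         │c
.~~~.═...@........♣........┃──────────┘t
.....═............♣........┃zes memory a
...........................┃━━━━━━━━━━━━
.....═.....................┃            


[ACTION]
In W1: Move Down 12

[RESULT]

                                        
                                        
━━━━━━━━━━━━━━━━━━━━━━━━━━━┓            
ator                       ┃━━━━━━━━━━━━
───────────────────────────┨            
.....═................~....┃────────────
.....═.....................┃──────────┐r
.....═...............~~~...┃          │ 
......................~~~..┃detected. │ 
.....................~.....┃o         │c
.........@.................┃──────────┘t
                           ┃zes memory a
                           ┃━━━━━━━━━━━━
                           ┃            


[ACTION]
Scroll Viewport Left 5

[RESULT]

                                        
                                        
━━━━━━━━━━━━━━━━━━━━━━━━━━━━━━━━┓       
Navigator                       ┃━━━━━━━
────────────────────────────────┨       
..........═................~....┃───────
..........═.....................┃───────
..........═...............~~~...┃       
...........................~~~..┃detecte
..........................~.....┃o      
..............@.................┃───────
                                ┃zes mem
                                ┃━━━━━━━
                                ┃       


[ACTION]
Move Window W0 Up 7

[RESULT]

            ┠───────────────────────────
            ┃Ea┌────────────────────────
━━━━━━━━━━━━━━━━━━━━━━━━━━━━━━━━┓       
Navigator                       ┃detecte
────────────────────────────────┨o      
..........═................~....┃───────
..........═.....................┃zes mem
..........═...............~~~...┃━━━━━━━
...........................~~~..┃       
..........................~.....┃       
..............@.................┃       
                                ┃       
                                ┃       
                                ┃       


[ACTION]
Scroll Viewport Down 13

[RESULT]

━━━━━━━━━━━━━━━━━━━━━━━━━━━━━━━━┓       
Navigator                       ┃detecte
────────────────────────────────┨o      
..........═................~....┃───────
..........═.....................┃zes mem
..........═...............~~~...┃━━━━━━━
...........................~~~..┃       
..........................~.....┃       
..............@.................┃       
                                ┃       
                                ┃       
                                ┃       
                                ┃       
━━━━━━━━━━━━━━━━━━━━━━━━━━━━━━━━┛       


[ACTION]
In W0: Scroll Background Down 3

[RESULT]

━━━━━━━━━━━━━━━━━━━━━━━━━━━━━━━━┓       
Navigator                       ┃detecte
────────────────────────────────┨o      
..........═................~....┃───────
..........═.....................┃inates 
..........═...............~~~...┃━━━━━━━
...........................~~~..┃       
..........................~.....┃       
..............@.................┃       
                                ┃       
                                ┃       
                                ┃       
                                ┃       
━━━━━━━━━━━━━━━━━━━━━━━━━━━━━━━━┛       


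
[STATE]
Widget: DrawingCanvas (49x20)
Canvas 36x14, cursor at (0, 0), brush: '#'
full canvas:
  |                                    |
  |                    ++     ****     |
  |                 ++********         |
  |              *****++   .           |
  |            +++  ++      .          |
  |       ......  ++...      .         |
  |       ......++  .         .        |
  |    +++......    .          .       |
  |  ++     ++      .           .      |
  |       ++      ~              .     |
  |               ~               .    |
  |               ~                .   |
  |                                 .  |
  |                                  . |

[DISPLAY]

+                                                
                    ++     ****                  
                 ++********                      
              *****++   .                        
            +++  ++      .                       
       ......  ++...      .                      
       ......++  .         .                     
    +++......    .          .                    
  ++     ++      .           .                   
       ++      ~              .                  
               ~               .                 
               ~                .                
                                 .               
                                  .              
                                                 
                                                 
                                                 
                                                 
                                                 
                                                 


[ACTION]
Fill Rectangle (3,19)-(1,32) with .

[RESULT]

+                                                
                   ..............                
                 ++..............                
              *****..............                
            +++  ++      .                       
       ......  ++...      .                      
       ......++  .         .                     
    +++......    .          .                    
  ++     ++      .           .                   
       ++      ~              .                  
               ~               .                 
               ~                .                
                                 .               
                                  .              
                                                 
                                                 
                                                 
                                                 
                                                 
                                                 


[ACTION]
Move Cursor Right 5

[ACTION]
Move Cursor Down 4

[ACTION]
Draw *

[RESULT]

                                                 
                   ..............                
                 ++..............                
              *****..............                
     *      +++  ++      .                       
       ......  ++...      .                      
       ......++  .         .                     
    +++......    .          .                    
  ++     ++      .           .                   
       ++      ~              .                  
               ~               .                 
               ~                .                
                                 .               
                                  .              
                                                 
                                                 
                                                 
                                                 
                                                 
                                                 


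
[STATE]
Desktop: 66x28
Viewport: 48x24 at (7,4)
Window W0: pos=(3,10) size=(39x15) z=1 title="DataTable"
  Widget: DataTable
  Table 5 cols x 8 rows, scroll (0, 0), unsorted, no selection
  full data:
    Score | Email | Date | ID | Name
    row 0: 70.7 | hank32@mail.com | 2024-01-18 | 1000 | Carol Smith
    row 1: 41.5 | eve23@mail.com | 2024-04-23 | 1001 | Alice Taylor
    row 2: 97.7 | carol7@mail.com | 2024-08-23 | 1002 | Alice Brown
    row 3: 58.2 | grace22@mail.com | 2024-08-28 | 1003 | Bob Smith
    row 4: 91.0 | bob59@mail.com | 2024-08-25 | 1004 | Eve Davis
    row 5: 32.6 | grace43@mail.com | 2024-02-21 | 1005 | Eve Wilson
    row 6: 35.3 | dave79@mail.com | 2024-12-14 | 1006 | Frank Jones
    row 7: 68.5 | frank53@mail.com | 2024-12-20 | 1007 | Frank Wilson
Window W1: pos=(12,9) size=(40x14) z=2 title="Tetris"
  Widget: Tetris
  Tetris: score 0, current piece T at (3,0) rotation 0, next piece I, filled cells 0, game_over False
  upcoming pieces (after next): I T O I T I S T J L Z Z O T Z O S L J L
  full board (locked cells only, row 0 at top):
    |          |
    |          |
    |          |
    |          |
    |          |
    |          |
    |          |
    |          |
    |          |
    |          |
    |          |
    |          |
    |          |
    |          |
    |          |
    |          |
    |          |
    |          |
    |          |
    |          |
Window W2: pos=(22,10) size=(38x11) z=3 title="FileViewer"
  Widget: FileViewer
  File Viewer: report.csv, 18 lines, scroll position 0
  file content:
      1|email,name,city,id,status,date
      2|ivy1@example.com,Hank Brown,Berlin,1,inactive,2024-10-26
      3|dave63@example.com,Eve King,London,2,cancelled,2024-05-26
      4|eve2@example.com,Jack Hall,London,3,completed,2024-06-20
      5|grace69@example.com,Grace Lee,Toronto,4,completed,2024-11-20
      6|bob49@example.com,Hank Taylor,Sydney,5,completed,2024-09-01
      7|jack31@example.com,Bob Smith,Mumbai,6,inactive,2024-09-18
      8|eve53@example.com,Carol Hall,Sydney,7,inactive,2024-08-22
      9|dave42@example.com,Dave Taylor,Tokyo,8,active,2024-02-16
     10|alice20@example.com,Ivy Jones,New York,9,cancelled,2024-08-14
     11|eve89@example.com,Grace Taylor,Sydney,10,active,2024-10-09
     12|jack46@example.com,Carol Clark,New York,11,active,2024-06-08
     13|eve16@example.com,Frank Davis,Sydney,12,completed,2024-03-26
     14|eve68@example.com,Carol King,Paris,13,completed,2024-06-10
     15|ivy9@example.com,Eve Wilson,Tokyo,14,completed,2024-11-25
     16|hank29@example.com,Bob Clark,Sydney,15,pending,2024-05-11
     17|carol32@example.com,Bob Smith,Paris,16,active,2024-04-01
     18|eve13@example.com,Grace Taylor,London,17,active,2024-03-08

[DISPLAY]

                                                
                                                
                                                
                                                
                                                
     ┏━━━━━━━━━━━━━━━━━━━━━━━━━━━━━━━━━━━━━━┓   
━━━━━┃ Tetris  ┏━━━━━━━━━━━━━━━━━━━━━━━━━━━━━━━━
taTab┠─────────┃ FileViewer                     
─────┃         ┠────────────────────────────────
re│Em┃         ┃email,name,city,id,status,date  
──┼──┃         ┃ivy1@example.com,Hank Brown,Berl
7 │ha┃         ┃dave63@example.com,Eve King,Lond
5 │ev┃         ┃eve2@example.com,Jack Hall,Londo
7 │ca┃         ┃grace69@example.com,Grace Lee,To
2 │gr┃         ┃bob49@example.com,Hank Taylor,Sy
0 │bo┃         ┃jack31@example.com,Bob Smith,Mum
6 │gr┃         ┗━━━━━━━━━━━━━━━━━━━━━━━━━━━━━━━━
3 │da┃          │                           ┃   
5 │fr┗━━━━━━━━━━━━━━━━━━━━━━━━━━━━━━━━━━━━━━┛   
                                  ┃             
━━━━━━━━━━━━━━━━━━━━━━━━━━━━━━━━━━┛             
                                                
                                                
                                                


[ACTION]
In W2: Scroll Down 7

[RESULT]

                                                
                                                
                                                
                                                
                                                
     ┏━━━━━━━━━━━━━━━━━━━━━━━━━━━━━━━━━━━━━━┓   
━━━━━┃ Tetris  ┏━━━━━━━━━━━━━━━━━━━━━━━━━━━━━━━━
taTab┠─────────┃ FileViewer                     
─────┃         ┠────────────────────────────────
re│Em┃         ┃eve53@example.com,Carol Hall,Syd
──┼──┃         ┃dave42@example.com,Dave Taylor,T
7 │ha┃         ┃alice20@example.com,Ivy Jones,Ne
5 │ev┃         ┃eve89@example.com,Grace Taylor,S
7 │ca┃         ┃jack46@example.com,Carol Clark,N
2 │gr┃         ┃eve16@example.com,Frank Davis,Sy
0 │bo┃         ┃eve68@example.com,Carol King,Par
6 │gr┃         ┗━━━━━━━━━━━━━━━━━━━━━━━━━━━━━━━━
3 │da┃          │                           ┃   
5 │fr┗━━━━━━━━━━━━━━━━━━━━━━━━━━━━━━━━━━━━━━┛   
                                  ┃             
━━━━━━━━━━━━━━━━━━━━━━━━━━━━━━━━━━┛             
                                                
                                                
                                                


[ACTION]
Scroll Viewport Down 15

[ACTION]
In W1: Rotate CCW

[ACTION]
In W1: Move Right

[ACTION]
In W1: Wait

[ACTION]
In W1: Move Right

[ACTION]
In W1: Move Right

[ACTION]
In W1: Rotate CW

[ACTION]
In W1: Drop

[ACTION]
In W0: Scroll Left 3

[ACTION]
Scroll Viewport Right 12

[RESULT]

                                                
                                                
                                                
                                                
                                                
━━━━━━━━━━━━━━━━━━━━━━━━━━━━━━━━━┓              
is  ┏━━━━━━━━━━━━━━━━━━━━━━━━━━━━━━━━━━━━┓      
────┃ FileViewer                         ┃      
    ┠────────────────────────────────────┨      
    ┃eve53@example.com,Carol Hall,Sydney▲┃      
    ┃dave42@example.com,Dave Taylor,Toky░┃      
    ┃alice20@example.com,Ivy Jones,New Y░┃      
    ┃eve89@example.com,Grace Taylor,Sydn░┃      
    ┃jack46@example.com,Carol Clark,New █┃      
    ┃eve16@example.com,Frank Davis,Sydne░┃      
    ┃eve68@example.com,Carol King,Paris,▼┃      
    ┗━━━━━━━━━━━━━━━━━━━━━━━━━━━━━━━━━━━━┛      
     │                           ┃              
━━━━━━━━━━━━━━━━━━━━━━━━━━━━━━━━━┛              
                       ┃                        
━━━━━━━━━━━━━━━━━━━━━━━┛                        
                                                
                                                
                                                


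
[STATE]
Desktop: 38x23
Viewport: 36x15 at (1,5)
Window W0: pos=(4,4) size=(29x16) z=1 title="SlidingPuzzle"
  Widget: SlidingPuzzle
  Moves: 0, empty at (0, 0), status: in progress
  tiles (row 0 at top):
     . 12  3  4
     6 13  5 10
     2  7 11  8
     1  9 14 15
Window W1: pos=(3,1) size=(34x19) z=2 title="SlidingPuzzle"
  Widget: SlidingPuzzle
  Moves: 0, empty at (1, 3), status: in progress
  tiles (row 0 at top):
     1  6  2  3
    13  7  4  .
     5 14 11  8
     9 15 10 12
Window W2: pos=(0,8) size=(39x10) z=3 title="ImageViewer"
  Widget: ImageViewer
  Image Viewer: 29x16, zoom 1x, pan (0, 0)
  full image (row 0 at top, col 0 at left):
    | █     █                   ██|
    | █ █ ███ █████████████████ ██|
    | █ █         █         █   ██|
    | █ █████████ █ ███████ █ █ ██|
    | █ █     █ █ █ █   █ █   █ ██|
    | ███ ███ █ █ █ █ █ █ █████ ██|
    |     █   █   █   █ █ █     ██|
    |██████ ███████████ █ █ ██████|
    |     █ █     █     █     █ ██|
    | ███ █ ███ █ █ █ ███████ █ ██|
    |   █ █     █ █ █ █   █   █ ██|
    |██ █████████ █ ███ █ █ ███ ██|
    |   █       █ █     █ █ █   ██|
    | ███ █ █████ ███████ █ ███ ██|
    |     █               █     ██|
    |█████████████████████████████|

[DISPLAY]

  ┃│  1 │  6 │  2 │  3 │           ┃
  ┃├────┼────┼────┼────┤           ┃
  ┃│ 13 │  7 │  4 │    │           ┃
━━━━━━━━━━━━━━━━━━━━━━━━━━━━━━━━━━━━
 ImageViewer                        
────────────────────────────────────
 █     █                   ██       
 █ █ ███ █████████████████ ██       
 █ █         █         █   ██       
 █ █████████ █ ███████ █ █ ██       
 █ █     █ █ █ █   █ █   █ ██       
 ███ ███ █ █ █ █ █ █ █████ ██       
━━━━━━━━━━━━━━━━━━━━━━━━━━━━━━━━━━━━
  ┃                                ┃
  ┗━━━━━━━━━━━━━━━━━━━━━━━━━━━━━━━━┛


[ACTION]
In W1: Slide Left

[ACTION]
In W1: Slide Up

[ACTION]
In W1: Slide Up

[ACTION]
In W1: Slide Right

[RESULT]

  ┃│  1 │  6 │  2 │  3 │           ┃
  ┃├────┼────┼────┼────┤           ┃
  ┃│ 13 │  7 │  4 │  8 │           ┃
━━━━━━━━━━━━━━━━━━━━━━━━━━━━━━━━━━━━
 ImageViewer                        
────────────────────────────────────
 █     █                   ██       
 █ █ ███ █████████████████ ██       
 █ █         █         █   ██       
 █ █████████ █ ███████ █ █ ██       
 █ █     █ █ █ █   █ █   █ ██       
 ███ ███ █ █ █ █ █ █ █████ ██       
━━━━━━━━━━━━━━━━━━━━━━━━━━━━━━━━━━━━
  ┃                                ┃
  ┗━━━━━━━━━━━━━━━━━━━━━━━━━━━━━━━━┛
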